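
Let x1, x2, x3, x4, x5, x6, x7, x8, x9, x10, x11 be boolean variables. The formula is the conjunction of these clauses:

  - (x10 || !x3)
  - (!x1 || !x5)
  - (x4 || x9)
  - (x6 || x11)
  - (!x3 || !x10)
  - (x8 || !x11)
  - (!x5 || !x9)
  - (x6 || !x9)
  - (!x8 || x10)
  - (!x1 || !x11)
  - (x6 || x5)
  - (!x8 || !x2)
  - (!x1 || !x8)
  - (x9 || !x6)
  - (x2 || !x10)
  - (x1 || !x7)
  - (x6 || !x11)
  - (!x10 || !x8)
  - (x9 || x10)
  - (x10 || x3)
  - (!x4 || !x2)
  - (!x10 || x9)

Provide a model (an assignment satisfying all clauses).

x1 = T, x2 = T, x3 = F, x4 = F, x5 = F, x6 = T, x7 = T, x8 = F, x9 = T, x10 = T, x11 = F

Branch on x1: take x1 = True.
  then x5 is forced to False.
  then x11 is forced to False.
  then x6 is forced to True.
  then x8 is forced to False.
  then x9 is forced to True.
For the remaining variables, x2 = True, x3 = False, x4 = False, x7 = True, x10 = True works.
Every clause has at least one true literal under this assignment.
Check each clause:
  1. (x10 || !x3) — x10 is true.
  2. (!x1 || !x5) — !x5 is true.
  3. (x4 || x9) — x9 is true.
  4. (x6 || x11) — x6 is true.
  5. (!x10 || !x3) — !x3 is true.
  6. (x8 || !x11) — !x11 is true.
  7. (!x5 || !x9) — !x5 is true.
  8. (!x9 || x6) — x6 is true.
  9. (!x8 || x10) — !x8 is true.
  10. (!x11 || !x1) — !x11 is true.
  11. (x6 || x5) — x6 is true.
  12. (!x2 || !x8) — !x8 is true.
  13. (!x8 || !x1) — !x8 is true.
  14. (x9 || !x6) — x9 is true.
  15. (x2 || !x10) — x2 is true.
  16. (!x7 || x1) — x1 is true.
  17. (x6 || !x11) — !x11 is true.
  18. (!x10 || !x8) — !x8 is true.
  19. (x9 || x10) — x9 is true.
  20. (x3 || x10) — x10 is true.
  21. (!x4 || !x2) — !x4 is true.
  22. (x9 || !x10) — x9 is true.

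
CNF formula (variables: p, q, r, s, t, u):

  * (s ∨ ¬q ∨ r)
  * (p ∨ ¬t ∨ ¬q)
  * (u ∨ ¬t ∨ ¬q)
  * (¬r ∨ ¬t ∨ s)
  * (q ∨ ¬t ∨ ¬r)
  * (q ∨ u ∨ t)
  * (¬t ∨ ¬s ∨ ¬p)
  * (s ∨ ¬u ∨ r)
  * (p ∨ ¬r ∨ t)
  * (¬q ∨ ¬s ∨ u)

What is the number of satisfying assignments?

Case analysis on t and q:
  t=T, q=T: a clause becomes empty — 0.
  t=T, q=F: remaining (p,r,s,u) ∈ {(F,F,F,F); (F,F,T,F); (F,F,T,T); (T,F,F,F)} — 4.
  t=F, q=T: 5 of the 16 assignments to (p,r,s,u) work.
  t=F, q=F: remaining (p,r,s,u) ∈ {(F,F,T,T); (T,F,T,T); (T,T,F,T); (T,T,T,T)} — 4.
Total: 0 + 4 + 5 + 4 = 13.

13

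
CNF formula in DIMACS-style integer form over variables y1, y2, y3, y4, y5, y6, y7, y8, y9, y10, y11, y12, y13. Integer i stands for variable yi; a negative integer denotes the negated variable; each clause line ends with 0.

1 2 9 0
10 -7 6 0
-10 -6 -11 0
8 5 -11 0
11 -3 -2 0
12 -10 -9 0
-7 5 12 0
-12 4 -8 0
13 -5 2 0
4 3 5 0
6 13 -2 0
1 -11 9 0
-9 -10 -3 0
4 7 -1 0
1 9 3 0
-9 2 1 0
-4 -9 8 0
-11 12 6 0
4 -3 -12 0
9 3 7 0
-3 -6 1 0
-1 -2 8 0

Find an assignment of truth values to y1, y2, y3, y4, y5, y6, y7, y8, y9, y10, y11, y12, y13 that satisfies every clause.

Set y1 = True and propagate.
Branch on y2: take y2 = False.
Branch on y3: take y3 = True.
For the remaining variables, y4 = True, y5 = False, y6 = True, y7 = False, y8 = False, y9 = False, y10 = False, y11 = False, y12 = True, y13 = False works.
Every clause has at least one true literal under this assignment.
Check each clause:
  1. (y1 || y9 || y2) — y1 is true.
  2. (y10 || y6 || !y7) — !y7 is true.
  3. (!y6 || !y11 || !y10) — !y11 is true.
  4. (y8 || y5 || !y11) — !y11 is true.
  5. (y11 || !y2 || !y3) — !y2 is true.
  6. (!y9 || y12 || !y10) — y12 is true.
  7. (y12 || y5 || !y7) — !y7 is true.
  8. (!y8 || !y12 || y4) — !y8 is true.
  9. (!y5 || y2 || y13) — !y5 is true.
  10. (y5 || y3 || y4) — y3 is true.
  11. (!y2 || y13 || y6) — y6 is true.
  12. (y9 || !y11 || y1) — !y11 is true.
  13. (!y10 || !y9 || !y3) — !y10 is true.
  14. (y4 || y7 || !y1) — y4 is true.
  15. (y3 || y9 || y1) — y3 is true.
  16. (y1 || y2 || !y9) — y1 is true.
  17. (!y4 || y8 || !y9) — !y9 is true.
  18. (y6 || y12 || !y11) — y12 is true.
  19. (!y3 || !y12 || y4) — y4 is true.
  20. (y7 || y3 || y9) — y3 is true.
  21. (!y6 || y1 || !y3) — y1 is true.
  22. (y8 || !y2 || !y1) — !y2 is true.

y1=True  y2=False  y3=True  y4=True  y5=False  y6=True  y7=False  y8=False  y9=False  y10=False  y11=False  y12=True  y13=False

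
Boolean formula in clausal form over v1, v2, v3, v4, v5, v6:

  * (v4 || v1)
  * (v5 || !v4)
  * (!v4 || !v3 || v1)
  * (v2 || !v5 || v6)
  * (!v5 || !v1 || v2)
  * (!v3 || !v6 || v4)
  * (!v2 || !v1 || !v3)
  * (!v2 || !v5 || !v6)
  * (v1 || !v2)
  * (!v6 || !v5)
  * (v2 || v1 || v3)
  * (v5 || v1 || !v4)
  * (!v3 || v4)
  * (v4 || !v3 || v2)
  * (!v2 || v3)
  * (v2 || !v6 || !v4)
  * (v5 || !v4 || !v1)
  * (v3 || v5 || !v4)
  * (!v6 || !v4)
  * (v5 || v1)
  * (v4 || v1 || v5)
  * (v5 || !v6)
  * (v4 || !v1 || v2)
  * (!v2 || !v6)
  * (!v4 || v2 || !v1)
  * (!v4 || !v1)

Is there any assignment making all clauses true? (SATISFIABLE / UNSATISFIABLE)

UNSATISFIABLE

v4 = True:
  propagation gives v5=True, v6=False, v2=True, v1=True; an empty clause results — contradiction.
v4 = False:
  propagation gives v1=True, v3=False, v2=False; an empty clause results — contradiction.
Every branch closes, so no satisfying assignment exists.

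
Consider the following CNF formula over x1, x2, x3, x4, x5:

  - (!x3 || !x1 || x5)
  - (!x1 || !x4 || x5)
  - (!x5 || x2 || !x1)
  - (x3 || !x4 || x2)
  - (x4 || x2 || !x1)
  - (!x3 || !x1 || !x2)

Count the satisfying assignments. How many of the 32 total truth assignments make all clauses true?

17

Case analysis on x1 and x2:
  x1=1, x2=1: remaining (x3,x4,x5) ∈ {(0,0,0); (0,0,1); (0,1,1)} — 3.
  x1=1, x2=0: a clause becomes empty — 0.
  x1=0, x2=1: x3, x4, x5 free → 2^3 = 8.
  x1=0, x2=0: x5 free; 3 ways for (x3,x4) × 2^1 = 6.
Total: 3 + 0 + 8 + 6 = 17.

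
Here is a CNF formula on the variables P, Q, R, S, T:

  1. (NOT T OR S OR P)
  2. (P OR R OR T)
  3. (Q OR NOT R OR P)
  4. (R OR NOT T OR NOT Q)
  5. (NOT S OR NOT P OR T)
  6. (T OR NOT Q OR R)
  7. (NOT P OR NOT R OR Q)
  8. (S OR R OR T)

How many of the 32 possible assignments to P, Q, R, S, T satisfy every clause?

9

Split on R, then T.
  R=T, T=T: remaining (P,Q,S) ∈ {(F,T,T); (T,T,F); (T,T,T)} — 3.
  R=T, T=F: remaining (P,Q,S) ∈ {(F,T,F); (F,T,T); (T,T,F)} — 3.
  R=F, T=T: remaining (P,Q,S) ∈ {(F,F,T); (T,F,F); (T,F,T)} — 3.
  R=F, T=F: a clause becomes empty — 0.
Total: 3 + 3 + 3 + 0 = 9.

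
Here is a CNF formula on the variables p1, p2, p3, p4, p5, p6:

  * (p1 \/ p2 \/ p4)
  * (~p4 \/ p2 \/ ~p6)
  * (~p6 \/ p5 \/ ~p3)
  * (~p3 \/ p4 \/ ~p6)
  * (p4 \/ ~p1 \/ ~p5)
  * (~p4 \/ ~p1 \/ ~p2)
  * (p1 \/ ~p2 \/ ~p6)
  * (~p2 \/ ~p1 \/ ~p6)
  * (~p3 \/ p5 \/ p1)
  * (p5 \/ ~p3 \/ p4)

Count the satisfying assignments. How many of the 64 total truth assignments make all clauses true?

16

Case analysis on p1 and p4:
  p1=T, p4=T: remaining (p2,p3,p5,p6) ∈ {(F,F,F,F); (F,F,T,F); (F,T,F,F); (F,T,T,F)} — 4.
  p1=T, p4=F: remaining (p2,p3,p5,p6) ∈ {(F,F,F,F); (F,F,F,T); (T,F,F,F)} — 3.
  p1=F, p4=T: p2 free; 3 ways for (p3,p5,p6) × 2^1 = 6.
  p1=F, p4=F: remaining (p2,p3,p5,p6) ∈ {(T,F,F,F); (T,F,T,F); (T,T,T,F)} — 3.
Total: 4 + 3 + 6 + 3 = 16.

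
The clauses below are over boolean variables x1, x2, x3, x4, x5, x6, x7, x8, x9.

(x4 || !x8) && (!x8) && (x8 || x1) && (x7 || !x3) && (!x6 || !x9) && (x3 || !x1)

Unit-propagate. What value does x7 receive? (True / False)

Unit clause (!x8) sets x8 = False.
(x8 || x1) with x8 = False leaves only x1, so x1 = True.
In (x3 || !x1), !x1 is now false; x3 must hold, so x3 = True.
From (x7 || !x3) and x3 = True: x7 = True.

True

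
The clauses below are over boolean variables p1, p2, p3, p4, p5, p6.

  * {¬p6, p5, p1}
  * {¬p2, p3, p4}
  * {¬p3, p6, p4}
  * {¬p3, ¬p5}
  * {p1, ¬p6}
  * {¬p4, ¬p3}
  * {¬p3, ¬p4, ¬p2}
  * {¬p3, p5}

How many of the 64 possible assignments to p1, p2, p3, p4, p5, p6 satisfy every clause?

Split on p3, then p4.
  p3=1, p4=1: a clause becomes empty — 0.
  p3=1, p4=0: a clause becomes empty — 0.
  p3=0, p4=1: p2, p5 free; 3 ways for (p1,p6) × 2^2 = 12.
  p3=0, p4=0: p5 free; 3 ways for (p1,p2,p6) × 2^1 = 6.
Total: 0 + 0 + 12 + 6 = 18.

18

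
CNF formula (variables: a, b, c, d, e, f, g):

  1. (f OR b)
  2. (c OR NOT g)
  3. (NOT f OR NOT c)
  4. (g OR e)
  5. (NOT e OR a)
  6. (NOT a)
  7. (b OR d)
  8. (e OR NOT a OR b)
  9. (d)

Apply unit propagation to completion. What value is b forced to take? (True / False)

True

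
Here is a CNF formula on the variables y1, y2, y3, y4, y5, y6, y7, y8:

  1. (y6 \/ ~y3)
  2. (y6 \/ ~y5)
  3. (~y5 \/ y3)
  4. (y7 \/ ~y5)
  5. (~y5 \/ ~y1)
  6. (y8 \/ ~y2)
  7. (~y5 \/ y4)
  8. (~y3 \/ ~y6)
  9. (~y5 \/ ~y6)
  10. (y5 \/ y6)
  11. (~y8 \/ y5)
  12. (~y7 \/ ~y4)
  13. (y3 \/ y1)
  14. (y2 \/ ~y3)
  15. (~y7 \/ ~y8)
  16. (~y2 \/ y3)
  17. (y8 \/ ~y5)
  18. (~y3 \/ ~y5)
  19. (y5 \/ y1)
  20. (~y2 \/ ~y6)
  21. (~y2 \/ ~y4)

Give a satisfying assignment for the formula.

y1=True, y2=False, y3=False, y4=True, y5=False, y6=True, y7=False, y8=False

Branch on y1: take y1 = True.
  then y5 is forced to False.
  then y6 is forced to True.
  then y3 is forced to False.
  then y8 is forced to False.
  then y2 is forced to False.
For the remaining variables, y4 = True, y7 = False works.
Check each clause:
  1. (y6 \/ ~y3) — ~y3 is true.
  2. (y6 \/ ~y5) — ~y5 is true.
  3. (~y5 \/ y3) — ~y5 is true.
  4. (~y5 \/ y7) — ~y5 is true.
  5. (~y1 \/ ~y5) — ~y5 is true.
  6. (~y2 \/ y8) — ~y2 is true.
  7. (y4 \/ ~y5) — ~y5 is true.
  8. (~y3 \/ ~y6) — ~y3 is true.
  9. (~y6 \/ ~y5) — ~y5 is true.
  10. (y6 \/ y5) — y6 is true.
  11. (y5 \/ ~y8) — ~y8 is true.
  12. (~y7 \/ ~y4) — ~y7 is true.
  13. (y1 \/ y3) — y1 is true.
  14. (y2 \/ ~y3) — ~y3 is true.
  15. (~y8 \/ ~y7) — ~y8 is true.
  16. (y3 \/ ~y2) — ~y2 is true.
  17. (y8 \/ ~y5) — ~y5 is true.
  18. (~y5 \/ ~y3) — ~y5 is true.
  19. (y1 \/ y5) — y1 is true.
  20. (~y2 \/ ~y6) — ~y2 is true.
  21. (~y2 \/ ~y4) — ~y2 is true.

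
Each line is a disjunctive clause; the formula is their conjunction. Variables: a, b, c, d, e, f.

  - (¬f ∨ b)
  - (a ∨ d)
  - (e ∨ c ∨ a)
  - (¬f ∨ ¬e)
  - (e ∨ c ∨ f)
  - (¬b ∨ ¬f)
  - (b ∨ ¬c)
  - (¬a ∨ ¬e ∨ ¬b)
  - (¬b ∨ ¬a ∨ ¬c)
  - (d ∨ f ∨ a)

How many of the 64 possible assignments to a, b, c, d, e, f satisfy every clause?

6

The models are:
  a=0 b=0 c=0 d=1 e=1 f=0
  a=0 b=1 c=0 d=1 e=1 f=0
  a=0 b=1 c=1 d=1 e=0 f=0
  a=0 b=1 c=1 d=1 e=1 f=0
  a=1 b=0 c=0 d=0 e=1 f=0
  a=1 b=0 c=0 d=1 e=1 f=0
Count: 6.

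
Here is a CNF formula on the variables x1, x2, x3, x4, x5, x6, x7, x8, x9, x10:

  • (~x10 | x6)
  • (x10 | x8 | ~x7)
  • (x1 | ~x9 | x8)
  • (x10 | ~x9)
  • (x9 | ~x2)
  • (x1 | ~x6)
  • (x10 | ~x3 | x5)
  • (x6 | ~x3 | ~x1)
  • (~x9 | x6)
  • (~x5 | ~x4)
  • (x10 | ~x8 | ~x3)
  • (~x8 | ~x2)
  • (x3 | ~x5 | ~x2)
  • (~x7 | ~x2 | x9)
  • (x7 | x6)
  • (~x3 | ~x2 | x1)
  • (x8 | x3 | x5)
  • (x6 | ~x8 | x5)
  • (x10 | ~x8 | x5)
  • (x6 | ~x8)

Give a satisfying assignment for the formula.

x1=1  x2=0  x3=0  x4=0  x5=1  x6=1  x7=0  x8=0  x9=1  x10=1

Pure literal: x2 appears only negated; assign x2 = False.
Pure literal: x4 appears only negated; assign x4 = False.
Try x1 = True.
Try x3 = False.
Set x5 = True and propagate.
For the remaining variables, x6 = True, x7 = False, x8 = False, x9 = True, x10 = True works.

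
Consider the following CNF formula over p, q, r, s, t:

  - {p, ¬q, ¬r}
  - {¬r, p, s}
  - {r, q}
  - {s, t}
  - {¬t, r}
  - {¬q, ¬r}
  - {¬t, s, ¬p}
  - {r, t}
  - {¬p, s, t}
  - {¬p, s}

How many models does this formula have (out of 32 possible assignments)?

Satisfying assignments:
  p=0 q=0 r=1 s=1 t=0
  p=0 q=0 r=1 s=1 t=1
  p=1 q=0 r=1 s=1 t=0
  p=1 q=0 r=1 s=1 t=1
Count: 4.

4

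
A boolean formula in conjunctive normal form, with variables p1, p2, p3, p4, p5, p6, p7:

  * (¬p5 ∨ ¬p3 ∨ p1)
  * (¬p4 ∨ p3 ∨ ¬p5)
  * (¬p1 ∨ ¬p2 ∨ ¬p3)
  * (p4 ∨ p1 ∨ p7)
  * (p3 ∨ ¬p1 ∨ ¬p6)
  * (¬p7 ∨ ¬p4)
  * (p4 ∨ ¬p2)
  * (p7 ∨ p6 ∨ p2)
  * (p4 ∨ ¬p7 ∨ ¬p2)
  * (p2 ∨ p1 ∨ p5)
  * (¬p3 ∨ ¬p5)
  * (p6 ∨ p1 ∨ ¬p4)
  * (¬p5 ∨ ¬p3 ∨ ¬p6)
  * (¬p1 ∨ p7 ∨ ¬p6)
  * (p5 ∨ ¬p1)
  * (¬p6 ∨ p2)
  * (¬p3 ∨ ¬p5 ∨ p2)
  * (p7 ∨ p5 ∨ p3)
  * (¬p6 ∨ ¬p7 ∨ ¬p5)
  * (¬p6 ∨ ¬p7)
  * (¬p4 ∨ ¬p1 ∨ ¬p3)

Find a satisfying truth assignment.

p1 = True  p2 = False  p3 = False  p4 = False  p5 = True  p6 = False  p7 = True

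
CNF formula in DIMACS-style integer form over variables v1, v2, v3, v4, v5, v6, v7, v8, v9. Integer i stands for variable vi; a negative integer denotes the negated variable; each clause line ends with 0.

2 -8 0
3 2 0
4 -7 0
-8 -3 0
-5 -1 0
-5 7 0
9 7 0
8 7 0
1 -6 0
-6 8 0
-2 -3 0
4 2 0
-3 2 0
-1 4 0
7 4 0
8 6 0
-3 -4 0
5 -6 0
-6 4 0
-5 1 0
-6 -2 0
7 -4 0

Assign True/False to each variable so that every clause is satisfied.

v1=1, v2=1, v3=0, v4=1, v5=0, v6=0, v7=1, v8=1, v9=0

Branch on v1: take v1 = True.
  then v5 is forced to False.
  then v4 is forced to True.
  then v3 is forced to False.
  then v2 is forced to True.
  then v6 is forced to False.
  then v8 is forced to True.
  then v7 is forced to True.
v9 is now unconstrained; take v9 = False.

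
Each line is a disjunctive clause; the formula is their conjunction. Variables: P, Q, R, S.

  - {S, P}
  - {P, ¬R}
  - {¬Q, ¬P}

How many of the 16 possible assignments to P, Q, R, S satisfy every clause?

6

Satisfying assignments:
  P=0 Q=0 R=0 S=1
  P=0 Q=1 R=0 S=1
  P=1 Q=0 R=0 S=0
  P=1 Q=0 R=0 S=1
  P=1 Q=0 R=1 S=0
  P=1 Q=0 R=1 S=1
That's 6 in total.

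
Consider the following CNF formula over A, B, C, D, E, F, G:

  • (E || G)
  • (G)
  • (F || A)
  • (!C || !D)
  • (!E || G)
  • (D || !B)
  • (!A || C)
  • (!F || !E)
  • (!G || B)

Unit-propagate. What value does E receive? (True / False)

False

(G) stands alone — G = True.
In (B || !G), !G is now false; B must hold, so B = True.
In (!B || D), !B is now false; D must hold, so D = True.
(!D || !C) with D = True leaves only !C, so C = False.
(!A || C) with C = False leaves only !A, so A = False.
From (A || F) and A = False: F = True.
(!E || !F): since F = True, the clause reduces to (!E). E = False.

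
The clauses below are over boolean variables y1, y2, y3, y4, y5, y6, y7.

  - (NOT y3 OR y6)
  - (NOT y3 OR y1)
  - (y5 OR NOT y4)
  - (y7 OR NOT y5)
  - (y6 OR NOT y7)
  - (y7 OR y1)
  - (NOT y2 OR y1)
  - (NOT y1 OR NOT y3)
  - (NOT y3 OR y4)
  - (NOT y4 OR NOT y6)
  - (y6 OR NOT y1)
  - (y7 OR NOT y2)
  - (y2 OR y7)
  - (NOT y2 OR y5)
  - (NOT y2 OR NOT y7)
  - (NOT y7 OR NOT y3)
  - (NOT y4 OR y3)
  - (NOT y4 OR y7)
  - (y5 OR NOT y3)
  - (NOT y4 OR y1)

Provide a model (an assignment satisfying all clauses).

y1 = True  y2 = False  y3 = False  y4 = False  y5 = True  y6 = True  y7 = True

Try y1 = True.
  then y3 is forced to False.
  then y6 is forced to True.
  then y4 is forced to False.
For the remaining variables, y2 = False, y5 = True, y7 = True works.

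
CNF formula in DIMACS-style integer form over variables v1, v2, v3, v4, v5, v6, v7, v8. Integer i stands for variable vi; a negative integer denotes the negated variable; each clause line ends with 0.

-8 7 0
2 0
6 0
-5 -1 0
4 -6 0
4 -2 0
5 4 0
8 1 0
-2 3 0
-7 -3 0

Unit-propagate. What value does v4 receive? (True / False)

(v2) is a unit clause: v2 = True.
Unit clause (v6) sets v6 = True.
From (NOT v6 OR v4) and v6 = True: v4 = True.

True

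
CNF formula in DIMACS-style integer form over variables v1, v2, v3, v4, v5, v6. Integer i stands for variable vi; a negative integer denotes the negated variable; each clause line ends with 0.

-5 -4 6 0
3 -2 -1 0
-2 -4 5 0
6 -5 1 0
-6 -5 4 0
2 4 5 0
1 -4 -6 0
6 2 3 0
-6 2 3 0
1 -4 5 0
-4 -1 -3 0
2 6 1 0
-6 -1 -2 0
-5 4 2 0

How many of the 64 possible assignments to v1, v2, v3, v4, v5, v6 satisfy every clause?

Satisfying assignments:
  v1=0 v2=1 v3=0 v4=0 v5=0 v6=0
  v1=0 v2=1 v3=0 v4=0 v5=0 v6=1
  v1=0 v2=1 v3=1 v4=0 v5=0 v6=0
  v1=0 v2=1 v3=1 v4=0 v5=0 v6=1
  v1=1 v2=1 v3=1 v4=0 v5=0 v6=0
  v1=1 v2=1 v3=1 v4=0 v5=1 v6=0
That's 6 in total.

6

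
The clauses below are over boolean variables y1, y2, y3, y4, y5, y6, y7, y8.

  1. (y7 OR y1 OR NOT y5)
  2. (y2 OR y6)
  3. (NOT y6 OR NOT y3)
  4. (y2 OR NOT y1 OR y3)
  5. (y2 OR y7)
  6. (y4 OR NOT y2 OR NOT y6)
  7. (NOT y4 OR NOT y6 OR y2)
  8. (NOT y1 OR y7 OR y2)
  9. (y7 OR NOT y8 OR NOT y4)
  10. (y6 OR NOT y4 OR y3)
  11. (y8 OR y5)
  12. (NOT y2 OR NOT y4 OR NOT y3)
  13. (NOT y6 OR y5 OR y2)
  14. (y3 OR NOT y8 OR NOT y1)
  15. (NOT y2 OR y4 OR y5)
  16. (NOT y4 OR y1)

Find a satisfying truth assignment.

y1=0, y2=1, y3=1, y4=0, y5=1, y6=0, y7=1, y8=1

Check each clause:
  1. (NOT y5 OR y7 OR y1) — y7 is true.
  2. (y2 OR y6) — y2 is true.
  3. (NOT y3 OR NOT y6) — NOT y6 is true.
  4. (NOT y1 OR y2 OR y3) — y2 is true.
  5. (y7 OR y2) — y2 is true.
  6. (NOT y2 OR NOT y6 OR y4) — NOT y6 is true.
  7. (NOT y6 OR NOT y4 OR y2) — NOT y6 is true.
  8. (y2 OR NOT y1 OR y7) — y2 is true.
  9. (y7 OR NOT y8 OR NOT y4) — NOT y4 is true.
  10. (y6 OR NOT y4 OR y3) — y3 is true.
  11. (y8 OR y5) — y8 is true.
  12. (NOT y3 OR NOT y2 OR NOT y4) — NOT y4 is true.
  13. (NOT y6 OR y2 OR y5) — y2 is true.
  14. (NOT y1 OR y3 OR NOT y8) — y3 is true.
  15. (y4 OR NOT y2 OR y5) — y5 is true.
  16. (NOT y4 OR y1) — NOT y4 is true.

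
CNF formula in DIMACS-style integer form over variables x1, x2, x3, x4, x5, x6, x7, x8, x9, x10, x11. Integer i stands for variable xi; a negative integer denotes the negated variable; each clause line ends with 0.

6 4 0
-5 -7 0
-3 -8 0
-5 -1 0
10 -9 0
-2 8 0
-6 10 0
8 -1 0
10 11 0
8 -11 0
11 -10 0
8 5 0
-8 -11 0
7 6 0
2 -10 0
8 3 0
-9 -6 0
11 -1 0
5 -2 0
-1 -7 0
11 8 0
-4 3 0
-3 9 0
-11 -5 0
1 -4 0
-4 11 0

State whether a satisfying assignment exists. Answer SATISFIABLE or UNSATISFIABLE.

UNSATISFIABLE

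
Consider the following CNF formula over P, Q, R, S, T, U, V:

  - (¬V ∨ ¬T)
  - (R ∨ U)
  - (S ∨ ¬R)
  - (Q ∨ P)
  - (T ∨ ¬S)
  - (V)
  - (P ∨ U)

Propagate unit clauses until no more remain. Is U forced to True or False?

True

Unit clause (V) sets V = True.
In (¬T ∨ ¬V), ¬V is now false; ¬T must hold, so T = False.
From (T ∨ ¬S) and T = False: S = False.
From (S ∨ ¬R) and S = False: R = False.
(R ∨ U) with R = False leaves only U, so U = True.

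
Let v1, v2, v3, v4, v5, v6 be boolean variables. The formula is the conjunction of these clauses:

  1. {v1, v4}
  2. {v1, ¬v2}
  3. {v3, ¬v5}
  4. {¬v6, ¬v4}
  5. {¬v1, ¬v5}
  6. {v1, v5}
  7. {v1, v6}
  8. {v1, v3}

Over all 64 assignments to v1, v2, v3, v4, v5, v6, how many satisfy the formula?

Case analysis on v1 and v5:
  v1=T, v5=T: a clause becomes empty — 0.
  v1=T, v5=F: v2, v3 free; 3 ways for (v4,v6) × 2^2 = 12.
  v1=F, v5=T: a clause becomes empty — 0.
  v1=F, v5=F: a clause becomes empty — 0.
Total: 0 + 12 + 0 + 0 = 12.

12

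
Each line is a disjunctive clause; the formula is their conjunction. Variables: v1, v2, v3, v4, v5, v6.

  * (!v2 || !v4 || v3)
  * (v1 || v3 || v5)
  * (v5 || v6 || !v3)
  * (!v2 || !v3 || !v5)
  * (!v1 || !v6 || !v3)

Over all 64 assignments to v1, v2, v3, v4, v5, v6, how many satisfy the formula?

28

Split on v3, then v5.
  v3=T, v5=T: v4 free; 3 ways for (v1,v2,v6) × 2^1 = 6.
  v3=T, v5=F: remaining (v1,v2,v4,v6) ∈ {(F,F,F,T); (F,F,T,T); (F,T,F,T); (F,T,T,T)} — 4.
  v3=F, v5=T: v1, v6 free; 3 ways for (v2,v4) × 2^2 = 12.
  v3=F, v5=F: v6 free; 3 ways for (v1,v2,v4) × 2^1 = 6.
Total: 6 + 4 + 12 + 6 = 28.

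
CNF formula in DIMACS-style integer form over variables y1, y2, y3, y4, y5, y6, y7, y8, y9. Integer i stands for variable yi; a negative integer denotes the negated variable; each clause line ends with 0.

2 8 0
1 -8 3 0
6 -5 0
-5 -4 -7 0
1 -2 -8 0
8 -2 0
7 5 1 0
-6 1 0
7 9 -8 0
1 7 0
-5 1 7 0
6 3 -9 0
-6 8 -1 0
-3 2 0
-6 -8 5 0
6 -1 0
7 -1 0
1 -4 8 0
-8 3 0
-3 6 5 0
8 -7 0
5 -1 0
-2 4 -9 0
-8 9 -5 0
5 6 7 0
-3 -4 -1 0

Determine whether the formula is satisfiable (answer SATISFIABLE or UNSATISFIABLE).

UNSATISFIABLE

y1 = True:
  propagation gives y6=True, y8=True, y5=True, y7=True; an empty clause results — contradiction.
y1 = False:
  propagation gives y6=False, y5=False, y7=True, y3=False; an empty clause results — contradiction.
Every branch closes, so no satisfying assignment exists.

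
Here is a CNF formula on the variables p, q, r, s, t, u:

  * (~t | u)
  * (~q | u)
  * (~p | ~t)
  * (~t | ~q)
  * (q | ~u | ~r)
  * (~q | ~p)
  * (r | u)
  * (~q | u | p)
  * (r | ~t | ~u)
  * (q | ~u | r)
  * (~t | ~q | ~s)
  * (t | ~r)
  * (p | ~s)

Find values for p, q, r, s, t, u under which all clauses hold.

p=False, q=True, r=False, s=False, t=False, u=True

Pure literal: s appears only negated; assign s = False.
Branch on p: take p = False.
Try q = True.
  then u is forced to True.
  then t is forced to False.
  then r is forced to False.
Every clause has at least one true literal under this assignment.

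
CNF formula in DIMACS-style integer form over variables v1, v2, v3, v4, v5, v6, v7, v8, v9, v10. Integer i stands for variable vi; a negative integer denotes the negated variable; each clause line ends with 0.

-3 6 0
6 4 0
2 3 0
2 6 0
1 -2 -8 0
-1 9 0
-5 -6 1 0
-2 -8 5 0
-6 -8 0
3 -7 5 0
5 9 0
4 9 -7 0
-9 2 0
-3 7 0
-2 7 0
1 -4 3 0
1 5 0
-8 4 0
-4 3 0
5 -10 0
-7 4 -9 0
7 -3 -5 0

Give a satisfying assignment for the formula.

v1=True  v2=True  v3=True  v4=True  v5=False  v6=True  v7=True  v8=False  v9=True  v10=False

Check each clause:
  1. (v6 OR NOT v3) — v6 is true.
  2. (v6 OR v4) — v4 is true.
  3. (v2 OR v3) — v2 is true.
  4. (v6 OR v2) — v2 is true.
  5. (v1 OR NOT v2 OR NOT v8) — NOT v8 is true.
  6. (NOT v1 OR v9) — v9 is true.
  7. (NOT v6 OR v1 OR NOT v5) — v1 is true.
  8. (v5 OR NOT v2 OR NOT v8) — NOT v8 is true.
  9. (NOT v6 OR NOT v8) — NOT v8 is true.
  10. (NOT v7 OR v5 OR v3) — v3 is true.
  11. (v9 OR v5) — v9 is true.
  12. (NOT v7 OR v9 OR v4) — v4 is true.
  13. (v2 OR NOT v9) — v2 is true.
  14. (NOT v3 OR v7) — v7 is true.
  15. (v7 OR NOT v2) — v7 is true.
  16. (v3 OR v1 OR NOT v4) — v1 is true.
  17. (v1 OR v5) — v1 is true.
  18. (NOT v8 OR v4) — NOT v8 is true.
  19. (NOT v4 OR v3) — v3 is true.
  20. (NOT v10 OR v5) — NOT v10 is true.
  21. (NOT v9 OR v4 OR NOT v7) — v4 is true.
  22. (NOT v5 OR v7 OR NOT v3) — NOT v5 is true.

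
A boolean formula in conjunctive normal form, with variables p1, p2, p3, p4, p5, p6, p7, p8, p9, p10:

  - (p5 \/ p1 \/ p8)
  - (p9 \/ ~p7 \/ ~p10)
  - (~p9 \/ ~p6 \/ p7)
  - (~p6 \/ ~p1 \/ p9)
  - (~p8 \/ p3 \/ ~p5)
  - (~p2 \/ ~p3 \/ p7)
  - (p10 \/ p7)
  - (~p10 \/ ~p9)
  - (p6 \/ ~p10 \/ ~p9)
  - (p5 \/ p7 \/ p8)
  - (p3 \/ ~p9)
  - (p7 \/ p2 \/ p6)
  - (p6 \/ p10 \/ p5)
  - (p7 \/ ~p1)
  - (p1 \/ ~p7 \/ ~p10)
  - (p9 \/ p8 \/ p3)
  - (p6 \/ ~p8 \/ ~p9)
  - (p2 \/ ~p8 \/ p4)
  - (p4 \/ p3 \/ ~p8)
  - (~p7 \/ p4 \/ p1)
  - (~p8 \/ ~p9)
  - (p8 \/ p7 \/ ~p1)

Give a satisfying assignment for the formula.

Pure literal: p4 appears only positively; assign p4 = True.
Set p1 = True and propagate.
  then p7 is forced to True.
The remaining clauses are satisfied by p2 = False, p3 = True, p5 = True, p6 = False, p8 = False, p9 = True, p10 = False.
Check each clause:
  1. (p1 \/ p5 \/ p8) — p1 is true.
  2. (p9 \/ ~p10 \/ ~p7) — ~p10 is true.
  3. (p7 \/ ~p6 \/ ~p9) — ~p6 is true.
  4. (p9 \/ ~p1 \/ ~p6) — p9 is true.
  5. (p3 \/ ~p8 \/ ~p5) — ~p8 is true.
  6. (p7 \/ ~p3 \/ ~p2) — ~p2 is true.
  7. (p7 \/ p10) — p7 is true.
  8. (~p10 \/ ~p9) — ~p10 is true.
  9. (p6 \/ ~p9 \/ ~p10) — ~p10 is true.
  10. (p8 \/ p7 \/ p5) — p5 is true.
  11. (p3 \/ ~p9) — p3 is true.
  12. (p7 \/ p2 \/ p6) — p7 is true.
  13. (p10 \/ p6 \/ p5) — p5 is true.
  14. (p7 \/ ~p1) — p7 is true.
  15. (p1 \/ ~p7 \/ ~p10) — p1 is true.
  16. (p8 \/ p3 \/ p9) — p9 is true.
  17. (~p9 \/ p6 \/ ~p8) — ~p8 is true.
  18. (~p8 \/ p4 \/ p2) — ~p8 is true.
  19. (p3 \/ p4 \/ ~p8) — ~p8 is true.
  20. (p1 \/ p4 \/ ~p7) — p4 is true.
  21. (~p9 \/ ~p8) — ~p8 is true.
  22. (p8 \/ p7 \/ ~p1) — p7 is true.

p1 = 1, p2 = 0, p3 = 1, p4 = 1, p5 = 1, p6 = 0, p7 = 1, p8 = 0, p9 = 1, p10 = 0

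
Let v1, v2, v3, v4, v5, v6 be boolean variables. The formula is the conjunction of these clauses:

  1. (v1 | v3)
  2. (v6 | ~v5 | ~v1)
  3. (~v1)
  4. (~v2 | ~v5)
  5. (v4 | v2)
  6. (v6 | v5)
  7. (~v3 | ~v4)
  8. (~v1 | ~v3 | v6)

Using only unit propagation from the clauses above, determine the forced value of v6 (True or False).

(~v1) stands alone — v1 = False.
(v1 | v3): since v1 = False, the clause reduces to (v3). v3 = True.
(~v3 | ~v4) with v3 = True leaves only ~v4, so v4 = False.
(v4 | v2) with v4 = False leaves only v2, so v2 = True.
From (~v2 | ~v5) and v2 = True: v5 = False.
From (v5 | v6) and v5 = False: v6 = True.

True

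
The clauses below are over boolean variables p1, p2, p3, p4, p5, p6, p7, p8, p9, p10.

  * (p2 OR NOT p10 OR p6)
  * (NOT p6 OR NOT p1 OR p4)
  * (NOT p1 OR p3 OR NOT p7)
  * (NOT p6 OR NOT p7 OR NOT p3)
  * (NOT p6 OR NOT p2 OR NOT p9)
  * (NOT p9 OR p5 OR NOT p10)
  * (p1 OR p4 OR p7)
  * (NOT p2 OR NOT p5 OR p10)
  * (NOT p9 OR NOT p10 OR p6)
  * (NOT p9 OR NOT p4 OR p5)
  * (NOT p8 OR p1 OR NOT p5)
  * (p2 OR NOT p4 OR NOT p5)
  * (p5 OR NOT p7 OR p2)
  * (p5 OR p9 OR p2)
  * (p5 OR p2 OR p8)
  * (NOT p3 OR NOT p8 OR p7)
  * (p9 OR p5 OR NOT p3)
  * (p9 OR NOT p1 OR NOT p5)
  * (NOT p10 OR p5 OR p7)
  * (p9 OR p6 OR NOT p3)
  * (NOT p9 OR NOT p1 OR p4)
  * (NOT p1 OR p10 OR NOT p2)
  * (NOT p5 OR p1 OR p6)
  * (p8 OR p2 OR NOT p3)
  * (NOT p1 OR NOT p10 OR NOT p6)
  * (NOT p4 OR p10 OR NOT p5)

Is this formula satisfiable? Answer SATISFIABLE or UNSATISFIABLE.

Set p1 = False and propagate.
For the remaining variables, p2 = True, p3 = False, p4 = False, p5 = False, p6 = True, p7 = True, p8 = True, p9 = False, p10 = True works.
So p1=0, p2=1, p3=0, p4=0, p5=0, p6=1, p7=1, p8=1, p9=0, p10=1 is a satisfying assignment.

SATISFIABLE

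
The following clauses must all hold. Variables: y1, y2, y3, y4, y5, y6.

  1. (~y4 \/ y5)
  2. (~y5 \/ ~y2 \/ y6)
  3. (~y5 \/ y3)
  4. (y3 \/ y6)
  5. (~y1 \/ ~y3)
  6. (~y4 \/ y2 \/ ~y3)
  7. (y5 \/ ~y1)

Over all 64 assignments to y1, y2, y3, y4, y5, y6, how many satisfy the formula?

Case analysis on y3 and y5:
  y3=T, y5=T: remaining (y1,y2,y4,y6) ∈ {(F,F,F,F); (F,F,F,T); (F,T,F,T); (F,T,T,T)} — 4.
  y3=T, y5=F: remaining (y1,y2,y4,y6) ∈ {(F,F,F,F); (F,F,F,T); (F,T,F,F); (F,T,F,T)} — 4.
  y3=F, y5=T: a clause becomes empty — 0.
  y3=F, y5=F: remaining (y1,y2,y4,y6) ∈ {(F,F,F,T); (F,T,F,T)} — 2.
Total: 4 + 4 + 0 + 2 = 10.

10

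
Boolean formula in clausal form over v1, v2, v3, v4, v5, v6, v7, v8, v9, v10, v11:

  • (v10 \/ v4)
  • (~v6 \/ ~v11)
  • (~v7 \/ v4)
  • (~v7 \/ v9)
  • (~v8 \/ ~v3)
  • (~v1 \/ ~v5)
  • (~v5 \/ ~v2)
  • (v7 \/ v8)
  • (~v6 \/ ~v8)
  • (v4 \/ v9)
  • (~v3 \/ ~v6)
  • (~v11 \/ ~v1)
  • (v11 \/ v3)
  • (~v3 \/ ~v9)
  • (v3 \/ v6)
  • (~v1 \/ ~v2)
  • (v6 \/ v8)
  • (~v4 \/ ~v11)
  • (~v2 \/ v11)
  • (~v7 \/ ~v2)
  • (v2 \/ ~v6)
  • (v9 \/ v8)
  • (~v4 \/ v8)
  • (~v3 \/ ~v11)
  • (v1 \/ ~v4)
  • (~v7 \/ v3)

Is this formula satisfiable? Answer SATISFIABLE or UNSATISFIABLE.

UNSATISFIABLE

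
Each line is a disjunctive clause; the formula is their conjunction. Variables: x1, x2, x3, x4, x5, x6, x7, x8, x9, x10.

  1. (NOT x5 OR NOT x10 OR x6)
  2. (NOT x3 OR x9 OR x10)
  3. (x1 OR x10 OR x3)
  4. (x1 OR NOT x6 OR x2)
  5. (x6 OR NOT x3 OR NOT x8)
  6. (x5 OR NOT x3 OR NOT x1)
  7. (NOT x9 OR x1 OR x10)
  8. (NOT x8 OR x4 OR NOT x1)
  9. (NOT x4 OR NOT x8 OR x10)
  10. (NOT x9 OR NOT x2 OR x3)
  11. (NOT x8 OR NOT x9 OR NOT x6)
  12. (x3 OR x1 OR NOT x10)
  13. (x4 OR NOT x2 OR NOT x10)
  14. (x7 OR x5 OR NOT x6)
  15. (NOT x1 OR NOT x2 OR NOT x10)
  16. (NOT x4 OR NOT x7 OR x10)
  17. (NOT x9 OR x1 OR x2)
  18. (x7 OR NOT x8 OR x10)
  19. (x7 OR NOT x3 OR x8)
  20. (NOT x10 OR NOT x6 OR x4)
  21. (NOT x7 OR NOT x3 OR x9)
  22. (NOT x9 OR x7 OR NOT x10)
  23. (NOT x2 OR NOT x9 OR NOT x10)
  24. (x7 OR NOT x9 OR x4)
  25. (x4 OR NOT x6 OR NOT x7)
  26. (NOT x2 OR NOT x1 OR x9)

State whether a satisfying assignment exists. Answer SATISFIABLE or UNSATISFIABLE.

SATISFIABLE

Try x1 = True.
Set x2 = False and propagate.
For the remaining variables, x3 = False, x4 = True, x5 = False, x6 = False, x7 = False, x8 = False, x9 = True, x10 = False works.
So x1=True  x2=False  x3=False  x4=True  x5=False  x6=False  x7=False  x8=False  x9=True  x10=False is a satisfying assignment.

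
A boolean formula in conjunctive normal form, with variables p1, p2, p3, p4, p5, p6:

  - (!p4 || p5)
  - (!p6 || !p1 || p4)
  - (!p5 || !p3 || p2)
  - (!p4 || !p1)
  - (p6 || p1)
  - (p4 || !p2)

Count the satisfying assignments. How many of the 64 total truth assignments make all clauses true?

9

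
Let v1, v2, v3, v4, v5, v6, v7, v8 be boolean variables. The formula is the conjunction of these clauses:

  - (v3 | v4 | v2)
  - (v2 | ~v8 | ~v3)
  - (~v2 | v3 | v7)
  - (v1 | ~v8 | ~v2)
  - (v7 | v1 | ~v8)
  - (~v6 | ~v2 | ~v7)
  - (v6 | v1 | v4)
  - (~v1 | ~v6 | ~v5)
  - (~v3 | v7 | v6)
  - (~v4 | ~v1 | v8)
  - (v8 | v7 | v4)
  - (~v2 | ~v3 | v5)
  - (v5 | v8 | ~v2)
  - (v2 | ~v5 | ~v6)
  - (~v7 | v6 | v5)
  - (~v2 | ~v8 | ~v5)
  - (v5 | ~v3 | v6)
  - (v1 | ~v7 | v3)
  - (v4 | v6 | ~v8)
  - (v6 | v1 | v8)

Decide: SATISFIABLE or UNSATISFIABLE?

SATISFIABLE

Set v1 = False and propagate.
For the remaining variables, v2 = False, v3 = False, v4 = True, v5 = False, v6 = True, v7 = False, v8 = False works.
So v1 = F, v2 = F, v3 = F, v4 = T, v5 = F, v6 = T, v7 = F, v8 = F is a satisfying assignment.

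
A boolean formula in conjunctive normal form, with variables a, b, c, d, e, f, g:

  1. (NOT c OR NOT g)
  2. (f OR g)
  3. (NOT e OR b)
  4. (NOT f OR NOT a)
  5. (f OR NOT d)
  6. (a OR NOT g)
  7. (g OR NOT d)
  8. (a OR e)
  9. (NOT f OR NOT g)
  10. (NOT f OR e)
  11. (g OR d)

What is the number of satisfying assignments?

3

Satisfying assignments:
  a=1 b=0 c=0 d=0 e=0 f=0 g=1
  a=1 b=1 c=0 d=0 e=0 f=0 g=1
  a=1 b=1 c=0 d=0 e=1 f=0 g=1
That's 3 in total.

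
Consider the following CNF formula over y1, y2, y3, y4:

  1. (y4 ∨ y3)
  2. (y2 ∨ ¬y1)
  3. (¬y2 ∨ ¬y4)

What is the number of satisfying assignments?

The models are:
  y1=F y2=F y3=F y4=T
  y1=F y2=F y3=T y4=F
  y1=F y2=F y3=T y4=T
  y1=F y2=T y3=T y4=F
  y1=T y2=T y3=T y4=F
That's 5 in total.

5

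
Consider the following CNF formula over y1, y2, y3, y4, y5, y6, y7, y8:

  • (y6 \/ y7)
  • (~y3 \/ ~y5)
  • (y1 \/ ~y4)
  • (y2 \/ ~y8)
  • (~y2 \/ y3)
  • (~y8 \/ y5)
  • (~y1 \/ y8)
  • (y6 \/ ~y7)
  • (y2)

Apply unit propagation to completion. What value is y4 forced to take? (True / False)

False

(y2) is a unit clause: y2 = True.
(~y2 \/ y3): since y2 = True, the clause reduces to (y3). y3 = True.
(~y5 \/ ~y3): since y3 = True, the clause reduces to (~y5). y5 = False.
In (y5 \/ ~y8), y5 is now false; ~y8 must hold, so y8 = False.
In (y8 \/ ~y1), y8 is now false; ~y1 must hold, so y1 = False.
(~y4 \/ y1) with y1 = False leaves only ~y4, so y4 = False.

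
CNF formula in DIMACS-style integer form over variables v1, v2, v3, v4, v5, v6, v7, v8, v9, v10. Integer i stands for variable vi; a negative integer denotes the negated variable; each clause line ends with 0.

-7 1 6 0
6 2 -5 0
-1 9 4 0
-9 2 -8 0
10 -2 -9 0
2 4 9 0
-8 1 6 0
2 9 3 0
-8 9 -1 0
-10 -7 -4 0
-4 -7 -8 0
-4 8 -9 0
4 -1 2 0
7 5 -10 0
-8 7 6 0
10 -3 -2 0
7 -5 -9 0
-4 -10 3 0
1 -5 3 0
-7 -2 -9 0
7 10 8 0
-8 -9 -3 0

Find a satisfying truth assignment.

v6 occurs only positively in the remaining clauses — set v6 = True.
Set v1 = False and propagate.
Branch on v2: take v2 = False.
For the remaining variables, v3 = True, v4 = True, v5 = True, v7 = False, v8 = False, v9 = False, v10 = True works.

v1=False, v2=False, v3=True, v4=True, v5=True, v6=True, v7=False, v8=False, v9=False, v10=True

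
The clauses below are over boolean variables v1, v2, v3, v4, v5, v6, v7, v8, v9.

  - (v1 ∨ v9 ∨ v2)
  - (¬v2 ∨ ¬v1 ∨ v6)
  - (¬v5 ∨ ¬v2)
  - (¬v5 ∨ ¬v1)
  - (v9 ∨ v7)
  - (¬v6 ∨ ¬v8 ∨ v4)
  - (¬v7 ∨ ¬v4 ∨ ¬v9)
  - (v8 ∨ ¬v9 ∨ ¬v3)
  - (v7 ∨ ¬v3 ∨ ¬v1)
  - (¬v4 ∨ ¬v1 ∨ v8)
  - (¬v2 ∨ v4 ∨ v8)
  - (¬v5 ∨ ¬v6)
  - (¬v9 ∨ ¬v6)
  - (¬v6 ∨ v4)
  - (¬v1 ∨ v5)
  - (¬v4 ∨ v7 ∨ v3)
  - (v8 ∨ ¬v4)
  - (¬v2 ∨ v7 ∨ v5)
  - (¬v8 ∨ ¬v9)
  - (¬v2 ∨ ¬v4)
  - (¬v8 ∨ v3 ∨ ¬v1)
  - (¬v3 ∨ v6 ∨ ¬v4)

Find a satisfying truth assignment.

v1 = F, v2 = F, v3 = F, v4 = F, v5 = T, v6 = F, v7 = F, v8 = F, v9 = T

Check each clause:
  1. (v2 ∨ v1 ∨ v9) — v9 is true.
  2. (¬v1 ∨ v6 ∨ ¬v2) — ¬v1 is true.
  3. (¬v2 ∨ ¬v5) — ¬v2 is true.
  4. (¬v5 ∨ ¬v1) — ¬v1 is true.
  5. (v7 ∨ v9) — v9 is true.
  6. (v4 ∨ ¬v8 ∨ ¬v6) — ¬v8 is true.
  7. (¬v7 ∨ ¬v9 ∨ ¬v4) — ¬v7 is true.
  8. (¬v3 ∨ v8 ∨ ¬v9) — ¬v3 is true.
  9. (¬v3 ∨ v7 ∨ ¬v1) — ¬v3 is true.
  10. (¬v1 ∨ v8 ∨ ¬v4) — ¬v4 is true.
  11. (v8 ∨ v4 ∨ ¬v2) — ¬v2 is true.
  12. (¬v5 ∨ ¬v6) — ¬v6 is true.
  13. (¬v6 ∨ ¬v9) — ¬v6 is true.
  14. (v4 ∨ ¬v6) — ¬v6 is true.
  15. (¬v1 ∨ v5) — v5 is true.
  16. (¬v4 ∨ v3 ∨ v7) — ¬v4 is true.
  17. (v8 ∨ ¬v4) — ¬v4 is true.
  18. (v7 ∨ ¬v2 ∨ v5) — v5 is true.
  19. (¬v9 ∨ ¬v8) — ¬v8 is true.
  20. (¬v4 ∨ ¬v2) — ¬v4 is true.
  21. (¬v8 ∨ ¬v1 ∨ v3) — ¬v8 is true.
  22. (¬v3 ∨ v6 ∨ ¬v4) — ¬v4 is true.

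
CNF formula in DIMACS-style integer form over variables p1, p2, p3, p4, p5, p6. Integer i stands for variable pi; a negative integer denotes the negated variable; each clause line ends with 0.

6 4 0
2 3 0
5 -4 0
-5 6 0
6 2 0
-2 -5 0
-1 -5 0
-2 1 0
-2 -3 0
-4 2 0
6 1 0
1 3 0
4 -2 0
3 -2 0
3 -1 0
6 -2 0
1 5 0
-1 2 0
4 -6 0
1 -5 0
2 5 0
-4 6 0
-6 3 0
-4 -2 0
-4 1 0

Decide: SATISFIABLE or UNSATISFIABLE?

p2 = True:
  propagation gives p5=False, p4=False; an empty clause results — contradiction.
p2 = False:
  propagation gives p3=True, p6=True, p4=False; an empty clause results — contradiction.
Every branch closes, so no satisfying assignment exists.

UNSATISFIABLE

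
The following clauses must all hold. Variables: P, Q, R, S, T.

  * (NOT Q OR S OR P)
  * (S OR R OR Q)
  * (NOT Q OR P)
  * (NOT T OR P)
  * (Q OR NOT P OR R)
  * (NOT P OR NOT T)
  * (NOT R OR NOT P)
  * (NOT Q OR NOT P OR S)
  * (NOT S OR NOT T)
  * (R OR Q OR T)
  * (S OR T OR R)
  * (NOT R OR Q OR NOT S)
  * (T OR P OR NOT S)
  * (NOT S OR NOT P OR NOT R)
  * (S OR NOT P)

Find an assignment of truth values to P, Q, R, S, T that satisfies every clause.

Set P = False and propagate.
  then Q is forced to False.
  then T is forced to False.
  then R is forced to True.
  then S is forced to False.
Check each clause:
  1. (NOT Q OR S OR P) — NOT Q is true.
  2. (S OR Q OR R) — R is true.
  3. (NOT Q OR P) — NOT Q is true.
  4. (P OR NOT T) — NOT T is true.
  5. (R OR Q OR NOT P) — R is true.
  6. (NOT P OR NOT T) — NOT T is true.
  7. (NOT P OR NOT R) — NOT P is true.
  8. (S OR NOT P OR NOT Q) — NOT P is true.
  9. (NOT S OR NOT T) — NOT T is true.
  10. (Q OR T OR R) — R is true.
  11. (T OR S OR R) — R is true.
  12. (NOT R OR NOT S OR Q) — NOT S is true.
  13. (T OR P OR NOT S) — NOT S is true.
  14. (NOT R OR NOT S OR NOT P) — NOT S is true.
  15. (S OR NOT P) — NOT P is true.

P=F  Q=F  R=T  S=F  T=F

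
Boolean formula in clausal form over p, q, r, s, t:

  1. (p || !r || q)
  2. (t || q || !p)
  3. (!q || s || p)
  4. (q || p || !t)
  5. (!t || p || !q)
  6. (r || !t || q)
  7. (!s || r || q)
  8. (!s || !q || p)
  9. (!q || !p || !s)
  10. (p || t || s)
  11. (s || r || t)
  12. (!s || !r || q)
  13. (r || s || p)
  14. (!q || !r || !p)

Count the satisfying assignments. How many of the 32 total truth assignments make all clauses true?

Satisfying assignments:
  p=T q=F r=T s=F t=T
  p=T q=T r=F s=F t=T
That's 2 in total.

2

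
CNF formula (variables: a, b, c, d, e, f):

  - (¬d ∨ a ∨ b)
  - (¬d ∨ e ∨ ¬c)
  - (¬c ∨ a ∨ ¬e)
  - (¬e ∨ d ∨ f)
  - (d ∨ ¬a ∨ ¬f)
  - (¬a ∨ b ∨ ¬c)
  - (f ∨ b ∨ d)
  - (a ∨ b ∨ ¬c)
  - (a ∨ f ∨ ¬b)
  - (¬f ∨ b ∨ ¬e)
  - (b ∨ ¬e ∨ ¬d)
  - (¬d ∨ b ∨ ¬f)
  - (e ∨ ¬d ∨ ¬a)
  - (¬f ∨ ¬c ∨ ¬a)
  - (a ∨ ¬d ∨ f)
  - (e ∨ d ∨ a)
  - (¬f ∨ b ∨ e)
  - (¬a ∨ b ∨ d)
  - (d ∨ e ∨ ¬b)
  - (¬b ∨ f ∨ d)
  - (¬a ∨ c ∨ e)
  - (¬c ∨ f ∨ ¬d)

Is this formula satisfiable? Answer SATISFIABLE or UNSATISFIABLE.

SATISFIABLE

Set a = False and propagate.
Branch on b: take b = True.
  then f is forced to True.
Set c = False and propagate.
The remaining clauses are satisfied by d = True, e = True.
Every clause has at least one true literal under this assignment.
So a=False, b=True, c=False, d=True, e=True, f=True is a satisfying assignment.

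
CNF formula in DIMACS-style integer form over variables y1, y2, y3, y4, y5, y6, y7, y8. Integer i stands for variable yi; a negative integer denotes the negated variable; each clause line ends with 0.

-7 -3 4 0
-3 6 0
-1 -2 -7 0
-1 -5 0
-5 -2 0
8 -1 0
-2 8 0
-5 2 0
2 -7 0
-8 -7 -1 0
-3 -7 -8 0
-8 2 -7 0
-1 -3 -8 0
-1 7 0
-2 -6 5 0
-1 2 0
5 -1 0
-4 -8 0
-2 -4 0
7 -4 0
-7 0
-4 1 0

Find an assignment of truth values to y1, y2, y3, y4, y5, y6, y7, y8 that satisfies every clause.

y1=F, y2=T, y3=F, y4=F, y5=F, y6=F, y7=F, y8=T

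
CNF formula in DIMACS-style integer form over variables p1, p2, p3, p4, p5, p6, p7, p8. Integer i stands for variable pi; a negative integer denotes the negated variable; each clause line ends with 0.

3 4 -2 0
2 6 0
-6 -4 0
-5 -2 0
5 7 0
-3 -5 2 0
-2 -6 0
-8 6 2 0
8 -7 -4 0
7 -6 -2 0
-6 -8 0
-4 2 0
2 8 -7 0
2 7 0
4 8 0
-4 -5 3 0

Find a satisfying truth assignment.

p1 = 0  p2 = 1  p3 = 1  p4 = 0  p5 = 0  p6 = 0  p7 = 1  p8 = 1

Try p2 = True.
  then p5 is forced to False.
  then p7 is forced to True.
  then p6 is forced to False.
For the remaining variables, p1 = False, p3 = True, p4 = False, p8 = True works.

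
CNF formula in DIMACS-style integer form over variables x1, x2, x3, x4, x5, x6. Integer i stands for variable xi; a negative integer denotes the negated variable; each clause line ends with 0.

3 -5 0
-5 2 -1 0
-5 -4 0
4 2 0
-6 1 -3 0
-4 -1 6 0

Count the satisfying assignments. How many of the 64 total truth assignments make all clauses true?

20

Split on x1, then x4.
  x1=T, x4=T: remaining (x2,x3,x5,x6) ∈ {(F,F,F,T); (F,T,F,T); (T,F,F,T); (T,T,F,T)} — 4.
  x1=T, x4=F: x6 free; 3 ways for (x2,x3,x5) × 2^1 = 6.
  x1=F, x4=T: x2 free; 3 ways for (x3,x5,x6) × 2^1 = 6.
  x1=F, x4=F: remaining (x2,x3,x5,x6) ∈ {(T,F,F,F); (T,F,F,T); (T,T,F,F); (T,T,T,F)} — 4.
Total: 4 + 6 + 6 + 4 = 20.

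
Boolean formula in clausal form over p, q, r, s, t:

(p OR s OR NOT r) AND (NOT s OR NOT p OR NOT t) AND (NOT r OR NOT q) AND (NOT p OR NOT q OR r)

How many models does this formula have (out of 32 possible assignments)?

16

Case analysis on p and r:
  p=T, r=T: remaining (q,s,t) ∈ {(F,F,F); (F,F,T); (F,T,F)} — 3.
  p=T, r=F: remaining (q,s,t) ∈ {(F,F,F); (F,F,T); (F,T,F)} — 3.
  p=F, r=T: remaining (q,s,t) ∈ {(F,T,F); (F,T,T)} — 2.
  p=F, r=F: q, s, t free → 2^3 = 8.
Total: 3 + 3 + 2 + 8 = 16.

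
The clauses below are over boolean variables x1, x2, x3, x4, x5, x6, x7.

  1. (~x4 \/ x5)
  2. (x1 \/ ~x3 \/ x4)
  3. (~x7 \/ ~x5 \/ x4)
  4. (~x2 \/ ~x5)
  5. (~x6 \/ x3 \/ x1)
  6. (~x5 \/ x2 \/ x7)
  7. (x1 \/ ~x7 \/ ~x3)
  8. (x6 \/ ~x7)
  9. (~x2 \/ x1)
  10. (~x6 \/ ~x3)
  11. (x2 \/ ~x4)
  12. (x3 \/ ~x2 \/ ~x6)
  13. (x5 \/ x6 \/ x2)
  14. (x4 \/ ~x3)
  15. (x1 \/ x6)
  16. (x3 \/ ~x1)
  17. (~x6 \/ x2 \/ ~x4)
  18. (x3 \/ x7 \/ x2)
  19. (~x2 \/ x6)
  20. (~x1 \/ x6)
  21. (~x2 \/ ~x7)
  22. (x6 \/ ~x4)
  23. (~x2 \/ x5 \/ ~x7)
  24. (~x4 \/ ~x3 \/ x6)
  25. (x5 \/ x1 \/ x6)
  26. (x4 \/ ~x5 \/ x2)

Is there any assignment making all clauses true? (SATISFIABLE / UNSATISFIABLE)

x2 = True:
  propagation gives x5=False, x4=False, x1=True, x3=False; an empty clause results — contradiction.
x2 = False:
  propagation gives x4=False, x3=False, x1=False, x6=False; an empty clause results — contradiction.
Every branch closes, so no satisfying assignment exists.

UNSATISFIABLE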